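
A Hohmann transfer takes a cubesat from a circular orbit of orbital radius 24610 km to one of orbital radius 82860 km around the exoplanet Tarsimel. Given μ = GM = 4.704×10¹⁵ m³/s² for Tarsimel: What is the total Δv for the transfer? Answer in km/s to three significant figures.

r₁ = 24610 km = 2.461×10⁷ m.
r₂ = 82860 km = 8.286×10⁷ m.
Transfer ellipse a_t = (r₁ + r₂)/2 = 5.374×10⁷ m.
At r₁: circular v_c1 = √(μ/r₁) = 13830 m/s; transfer-periapsis v_p = √[μ(2/r₁ − 1/a_t)] = 17170 m/s.
Δv₁ = v_p − v_c1 = 3343 m/s.
At r₂: circular v_c2 = √(μ/r₂) = 7535 m/s; transfer-apoapsis v_a = √[μ(2/r₂ − 1/a_t)] = 5099 m/s.
Δv₂ = v_c2 − v_a = 2436 m/s.
Total Δv = Δv₁ + Δv₂ = 5778 m/s = 5.778 km/s.

Δv_total ≈ 5.78 km/s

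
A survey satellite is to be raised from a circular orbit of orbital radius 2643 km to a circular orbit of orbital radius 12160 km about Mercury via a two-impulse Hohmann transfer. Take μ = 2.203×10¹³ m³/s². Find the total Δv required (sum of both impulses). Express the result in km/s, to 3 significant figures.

r₁ = 2643 km = 2.643×10⁶ m.
r₂ = 12160 km = 1.216×10⁷ m.
Transfer ellipse a_t = (r₁ + r₂)/2 = 7.402×10⁶ m.
At r₁: circular v_c1 = √(μ/r₁) = 2887 m/s; transfer-periherm v_p = √[μ(2/r₁ − 1/a_t)] = 3701 m/s.
Δv₁ = v_p − v_c1 = 813.5 m/s.
At r₂: circular v_c2 = √(μ/r₂) = 1346 m/s; transfer-apoherm v_a = √[μ(2/r₂ − 1/a_t)] = 804.3 m/s.
Δv₂ = v_c2 − v_a = 541.7 m/s.
Total Δv = Δv₁ + Δv₂ = 1355 m/s = 1.355 km/s.

Δv_total ≈ 1.36 km/s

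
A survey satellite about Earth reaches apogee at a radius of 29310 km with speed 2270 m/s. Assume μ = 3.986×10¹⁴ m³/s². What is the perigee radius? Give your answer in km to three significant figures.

perigee radius ≈ 6850 km

r_a = 2.931×10⁷ m.
Specific energy ε = v²/2 − μ/r = -1.102×10⁷ J/kg, so a = −μ/(2ε) = 1.808×10⁷ m.
The apsides satisfy r_p + r_a = 2a, so the perigee radius is 2a − r_a = 6.851×10⁶ m = 6850.7 km.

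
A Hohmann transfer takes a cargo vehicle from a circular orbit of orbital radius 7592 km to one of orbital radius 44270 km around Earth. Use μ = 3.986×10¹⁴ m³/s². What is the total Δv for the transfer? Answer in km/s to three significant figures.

Δv_total ≈ 3.60 km/s

r₁ = 7592 km = 7.592×10⁶ m.
r₂ = 44270 km = 4.427×10⁷ m.
Transfer ellipse a_t = (r₁ + r₂)/2 = 2.593×10⁷ m.
At r₁: circular v_c1 = √(μ/r₁) = 7246 m/s; transfer-perigee v_p = √[μ(2/r₁ − 1/a_t)] = 9468 m/s.
Δv₁ = v_p − v_c1 = 2222 m/s.
At r₂: circular v_c2 = √(μ/r₂) = 3001 m/s; transfer-apogee v_a = √[μ(2/r₂ − 1/a_t)] = 1624 m/s.
Δv₂ = v_c2 − v_a = 1377 m/s.
Total Δv = Δv₁ + Δv₂ = 3599 m/s = 3.599 km/s.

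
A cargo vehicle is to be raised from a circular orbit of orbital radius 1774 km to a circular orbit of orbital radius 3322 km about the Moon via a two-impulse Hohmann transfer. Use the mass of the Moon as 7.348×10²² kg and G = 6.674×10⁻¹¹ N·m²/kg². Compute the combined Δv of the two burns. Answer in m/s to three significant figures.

μ = GM = 6.674×10⁻¹¹ × 7.348×10²² = 4.904×10¹² m³/s².
r₁ = 1774 km = 1.774×10⁶ m.
r₂ = 3322 km = 3.322×10⁶ m.
Transfer ellipse a_t = (r₁ + r₂)/2 = 2.548×10⁶ m.
At r₁: circular v_c1 = √(μ/r₁) = 1663 m/s; transfer-perilune v_p = √[μ(2/r₁ − 1/a_t)] = 1898 m/s.
Δv₁ = v_p − v_c1 = 235.8 m/s.
At r₂: circular v_c2 = √(μ/r₂) = 1215 m/s; transfer-apolune v_a = √[μ(2/r₂ − 1/a_t)] = 1014 m/s.
Δv₂ = v_c2 − v_a = 201.2 m/s.
Total Δv = Δv₁ + Δv₂ = 437.0 m/s.

Δv_total ≈ 437 m/s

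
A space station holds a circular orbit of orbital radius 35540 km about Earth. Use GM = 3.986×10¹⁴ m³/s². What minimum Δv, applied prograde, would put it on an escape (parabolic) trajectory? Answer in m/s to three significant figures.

r = 35540 km = 3.554×10⁷ m.
Circular speed v_c = √(μ/r) = 3349 m/s.
Escape speed v_esc = √(2μ/r) = √2 × v_c = 4736 m/s.
Δv = v_esc − v_c = 1387 m/s.

Δv ≈ 1390 m/s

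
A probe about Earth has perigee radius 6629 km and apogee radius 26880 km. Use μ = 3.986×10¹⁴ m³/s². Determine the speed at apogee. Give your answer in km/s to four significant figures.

v ≈ 2.422 km/s

Semi-major axis a = (r_p + r_a)/2 = 16754 km = 1.675×10⁷ m.
Vis-viva: v² = μ(2/r − 1/a) = 3.986×10¹⁴ × (7.440×10⁻⁸ − 5.969×10⁻⁸) = 5.867×10⁶ m²/s².
v = 2422 m/s = 2.422 km/s.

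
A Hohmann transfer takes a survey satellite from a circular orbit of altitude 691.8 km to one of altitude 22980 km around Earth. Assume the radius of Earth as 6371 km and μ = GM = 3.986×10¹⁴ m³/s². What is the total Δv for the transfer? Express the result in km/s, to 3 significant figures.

Δv_total ≈ 3.42 km/s

r₁ = 6371 + 691.8 = 7062.8 km = 7.0628×10⁶ m.
r₂ = 6371 + 22980 = 29351 km = 2.9351×10⁷ m.
Transfer ellipse a_t = (r₁ + r₂)/2 = 1.821×10⁷ m.
At r₁: circular v_c1 = √(μ/r₁) = 7512 m/s; transfer-perigee v_p = √[μ(2/r₁ − 1/a_t)] = 9538 m/s.
Δv₁ = v_p − v_c1 = 2026 m/s.
At r₂: circular v_c2 = √(μ/r₂) = 3685 m/s; transfer-apogee v_a = √[μ(2/r₂ − 1/a_t)] = 2295 m/s.
Δv₂ = v_c2 − v_a = 1390 m/s.
Total Δv = Δv₁ + Δv₂ = 3416 m/s = 3.416 km/s.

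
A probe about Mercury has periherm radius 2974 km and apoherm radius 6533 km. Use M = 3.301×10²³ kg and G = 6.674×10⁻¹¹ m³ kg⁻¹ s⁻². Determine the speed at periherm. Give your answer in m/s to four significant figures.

μ = GM = 6.674×10⁻¹¹ × 3.301×10²³ = 2.203×10¹³ m³/s².
Semi-major axis a = (r_p + r_a)/2 = 4753.5 km = 4.754×10⁶ m.
Vis-viva: v² = μ(2/r − 1/a) = 2.203×10¹³ × (6.725×10⁻⁷ − 2.104×10⁻⁷) = 1.018×10⁷ m²/s².
v = 3191 m/s.

v ≈ 3191 m/s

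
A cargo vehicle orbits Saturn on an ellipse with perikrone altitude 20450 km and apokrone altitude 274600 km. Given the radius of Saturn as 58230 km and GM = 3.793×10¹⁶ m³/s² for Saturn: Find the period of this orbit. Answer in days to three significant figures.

T ≈ 1.10 days

r_p = 58230 + 20450 = 78680 km = 7.8680×10⁷ m.
r_a = 58230 + 274600 = 332830 km = 3.3283×10⁸ m.
Semi-major axis a = (r_p + r_a)/2 = (78680 + 3.3283×10⁵)/2 = 2.0576×10⁵ km = 2.058×10⁸ m.
By Kepler's third law T = 2π√(a³/μ) = 2π × 1.515×10⁴ = 9.522×10⁴ s.
= 1.102 days.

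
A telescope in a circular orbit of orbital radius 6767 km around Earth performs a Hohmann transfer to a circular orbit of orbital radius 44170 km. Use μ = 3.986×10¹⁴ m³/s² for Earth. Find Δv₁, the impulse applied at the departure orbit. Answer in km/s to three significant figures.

Δv ≈ 2.43 km/s

r₁ = 6767 km = 6.767×10⁶ m.
r₂ = 44170 km = 4.417×10⁷ m.
Transfer ellipse a_t = (r₁ + r₂)/2 = 2.547×10⁷ m.
At r₁: circular v_c1 = √(μ/r₁) = 7675 m/s; transfer-perigee v_p = √[μ(2/r₁ − 1/a_t)] = 10110 m/s.
Δv₁ = v_p − v_c1 = 2432 m/s.
= 2.432 km/s.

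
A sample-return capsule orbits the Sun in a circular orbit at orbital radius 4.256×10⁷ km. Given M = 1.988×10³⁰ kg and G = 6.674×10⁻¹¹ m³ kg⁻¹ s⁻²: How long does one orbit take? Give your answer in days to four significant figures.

T ≈ 55.43 days

μ = GM = 6.674×10⁻¹¹ × 1.988×10³⁰ = 1.327×10²⁰ m³/s².
r = 4.256×10⁷ km = 4.256×10¹⁰ m.
Kepler's third law: T = 2π√(r³/μ) = 2π√((4.256×10¹⁰)³ / 1.327×10²⁰).
r³/μ = 5.810×10¹¹ s², so T = 2π × 7.623×10⁵ = 4.789×10⁶ s.
Converting: 4.789×10⁶ s ÷ 86400 = 55.43 days.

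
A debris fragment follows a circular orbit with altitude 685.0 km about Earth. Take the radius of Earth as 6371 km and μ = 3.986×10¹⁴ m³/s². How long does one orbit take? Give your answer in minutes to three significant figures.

r = 6371 + 685.0 = 7056.0 km = 7.0560×10⁶ m.
Kepler's third law: T = 2π√(r³/μ) = 2π√((7.056×10⁶)³ / 3.986×10¹⁴).
r³/μ = 8.813×10⁵ s², so T = 2π × 9.388×10² = 5.899×10³ s.
Converting: 5.899×10³ s ÷ 60.00 = 98.31 minutes.

T ≈ 98.3 minutes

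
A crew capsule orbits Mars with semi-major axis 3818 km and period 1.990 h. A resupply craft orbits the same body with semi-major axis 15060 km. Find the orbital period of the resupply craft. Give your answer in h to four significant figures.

Kepler's third law: T² ∝ a³, so T₂ = T₁ (a₂/a₁)^(3/2).
a₂/a₁ = 3.944, (a₂/a₁)^(3/2) = 7.834.
T₂ = 1.990 × 7.834 = 15.59 h.

T₂ ≈ 15.59 h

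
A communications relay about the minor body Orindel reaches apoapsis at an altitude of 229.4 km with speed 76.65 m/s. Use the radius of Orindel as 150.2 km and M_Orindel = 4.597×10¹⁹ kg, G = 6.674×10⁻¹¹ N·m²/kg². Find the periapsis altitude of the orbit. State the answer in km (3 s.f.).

periapsis altitude ≈ 66.6 km

μ = GM = 6.674×10⁻¹¹ × 4.597×10¹⁹ = 3.068×10⁹ m³/s².
r_a = 150.2 + 229.4 = 379.60 km = 3.796×10⁵ m.
Specific energy ε = v²/2 − μ/r = -5.145×10³ J/kg, so a = −μ/(2ε) = 2.982×10⁵ m.
The apsides satisfy r_p + r_a = 2a, so the periapsis radius is 2a − r_a = 2.168×10⁵ m = 216.75 km.
Periapsis altitude = 216.75 − 150.2 = 66.552 km.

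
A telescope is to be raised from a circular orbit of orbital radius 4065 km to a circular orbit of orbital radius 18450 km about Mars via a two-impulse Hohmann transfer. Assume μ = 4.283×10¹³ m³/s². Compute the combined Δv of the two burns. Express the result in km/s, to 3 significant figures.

r₁ = 4065 km = 4.065×10⁶ m.
r₂ = 18450 km = 1.845×10⁷ m.
Transfer ellipse a_t = (r₁ + r₂)/2 = 1.126×10⁷ m.
At r₁: circular v_c1 = √(μ/r₁) = 3246 m/s; transfer-periapsis v_p = √[μ(2/r₁ − 1/a_t)] = 4155 m/s.
Δv₁ = v_p − v_c1 = 909.5 m/s.
At r₂: circular v_c2 = √(μ/r₂) = 1524 m/s; transfer-apoapsis v_a = √[μ(2/r₂ − 1/a_t)] = 915.6 m/s.
Δv₂ = v_c2 − v_a = 608.1 m/s.
Total Δv = Δv₁ + Δv₂ = 1518 m/s = 1.518 km/s.

Δv_total ≈ 1.52 km/s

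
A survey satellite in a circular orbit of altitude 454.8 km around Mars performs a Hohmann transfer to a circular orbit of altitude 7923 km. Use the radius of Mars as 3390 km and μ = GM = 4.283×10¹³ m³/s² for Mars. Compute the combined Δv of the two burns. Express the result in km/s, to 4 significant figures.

r₁ = 3390 + 454.8 = 3844.8 km = 3.8448×10⁶ m.
r₂ = 3390 + 7923 = 11313 km = 1.1313×10⁷ m.
Transfer ellipse a_t = (r₁ + r₂)/2 = 7.579×10⁶ m.
At r₁: circular v_c1 = √(μ/r₁) = 3338 m/s; transfer-periapsis v_p = √[μ(2/r₁ − 1/a_t)] = 4078 m/s.
Δv₁ = v_p − v_c1 = 740.2 m/s.
At r₂: circular v_c2 = √(μ/r₂) = 1946 m/s; transfer-apoapsis v_a = √[μ(2/r₂ − 1/a_t)] = 1386 m/s.
Δv₂ = v_c2 − v_a = 559.9 m/s.
Total Δv = Δv₁ + Δv₂ = 1300 m/s = 1.300 km/s.

Δv_total ≈ 1.300 km/s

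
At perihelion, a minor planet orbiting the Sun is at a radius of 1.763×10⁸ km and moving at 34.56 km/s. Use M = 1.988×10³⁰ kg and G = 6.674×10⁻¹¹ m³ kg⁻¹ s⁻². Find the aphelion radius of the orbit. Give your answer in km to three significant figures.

aphelion radius ≈ 6.78×10⁸ km

μ = GM = 6.674×10⁻¹¹ × 1.988×10³⁰ = 1.327×10²⁰ m³/s².
r_p = 1.763×10¹¹ m.
Specific energy ε = v²/2 − μ/r = -1.554×10⁸ J/kg, so a = −μ/(2ε) = 4.270×10¹¹ m.
The apsides satisfy r_p + r_a = 2a, so the aphelion radius is 2a − r_p = 6.776×10¹¹ m = 6.7761×10⁸ km.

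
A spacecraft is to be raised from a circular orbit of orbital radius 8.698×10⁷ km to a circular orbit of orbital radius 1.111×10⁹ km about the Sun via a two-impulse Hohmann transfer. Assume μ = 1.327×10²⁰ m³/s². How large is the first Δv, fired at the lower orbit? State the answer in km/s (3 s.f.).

r₁ = 8.698×10⁷ km = 8.698×10¹⁰ m.
r₂ = 1.111×10⁹ km = 1.111×10¹² m.
Transfer ellipse a_t = (r₁ + r₂)/2 = 5.990×10¹¹ m.
At r₁: circular v_c1 = √(μ/r₁) = 39060 m/s; transfer-perihelion v_p = √[μ(2/r₁ − 1/a_t)] = 53200 m/s.
Δv₁ = v_p − v_c1 = 14140 m/s.
= 14.14 km/s.

Δv ≈ 14.1 km/s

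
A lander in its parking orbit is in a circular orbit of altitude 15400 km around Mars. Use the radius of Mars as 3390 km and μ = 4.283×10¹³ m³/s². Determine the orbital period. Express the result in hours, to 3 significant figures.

r = 3390 + 15400 = 18790 km = 1.8790×10⁷ m.
Kepler's third law: T = 2π√(r³/μ) = 2π√((1.879×10⁷)³ / 4.283×10¹³).
r³/μ = 1.549×10⁸ s², so T = 2π × 1.245×10⁴ = 7.820×10⁴ s.
Converting: 7.820×10⁴ s ÷ 3600 = 21.72 hours.

T ≈ 21.7 hours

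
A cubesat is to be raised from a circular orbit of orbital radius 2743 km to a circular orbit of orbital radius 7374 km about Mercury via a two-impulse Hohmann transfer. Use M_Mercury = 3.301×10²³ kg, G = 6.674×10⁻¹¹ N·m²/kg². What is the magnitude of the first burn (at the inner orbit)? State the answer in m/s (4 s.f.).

Δv ≈ 587.7 m/s

μ = GM = 6.674×10⁻¹¹ × 3.301×10²³ = 2.203×10¹³ m³/s².
r₁ = 2743 km = 2.743×10⁶ m.
r₂ = 7374 km = 7.374×10⁶ m.
Transfer ellipse a_t = (r₁ + r₂)/2 = 5.058×10⁶ m.
At r₁: circular v_c1 = √(μ/r₁) = 2834 m/s; transfer-periherm v_p = √[μ(2/r₁ − 1/a_t)] = 3422 m/s.
Δv₁ = v_p − v_c1 = 587.7 m/s.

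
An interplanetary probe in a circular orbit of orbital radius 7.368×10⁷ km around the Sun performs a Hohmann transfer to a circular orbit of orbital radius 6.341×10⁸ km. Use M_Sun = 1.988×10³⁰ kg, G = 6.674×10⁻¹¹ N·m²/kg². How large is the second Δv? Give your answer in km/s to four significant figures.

μ = GM = 6.674×10⁻¹¹ × 1.988×10³⁰ = 1.327×10²⁰ m³/s².
r₁ = 7.368×10⁷ km = 7.368×10¹⁰ m.
r₂ = 6.341×10⁸ km = 6.341×10¹¹ m.
Transfer ellipse a_t = (r₁ + r₂)/2 = 3.539×10¹¹ m.
At r₁: circular v_c1 = √(μ/r₁) = 42440 m/s; transfer-perihelion v_p = √[μ(2/r₁ − 1/a_t)] = 56800 m/s.
At r₂: circular v_c2 = √(μ/r₂) = 14470 m/s; transfer-aphelion v_a = √[μ(2/r₂ − 1/a_t)] = 6600 m/s.
Δv₂ = v_c2 − v_a = 7865 m/s.
= 7.865 km/s.

Δv ≈ 7.865 km/s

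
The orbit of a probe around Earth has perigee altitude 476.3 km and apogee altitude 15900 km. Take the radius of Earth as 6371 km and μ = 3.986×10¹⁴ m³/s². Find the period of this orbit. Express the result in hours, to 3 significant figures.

r_p = 6371 + 476.3 = 6847.3 km = 6.8473×10⁶ m.
r_a = 6371 + 15900 = 22271 km = 2.2271×10⁷ m.
Semi-major axis a = (r_p + r_a)/2 = (6847.3 + 22271)/2 = 14559 km = 1.456×10⁷ m.
By Kepler's third law T = 2π√(a³/μ) = 2π × 2.783×10³ = 1.748×10⁴ s.
= 4.856 hours.

T ≈ 4.86 hours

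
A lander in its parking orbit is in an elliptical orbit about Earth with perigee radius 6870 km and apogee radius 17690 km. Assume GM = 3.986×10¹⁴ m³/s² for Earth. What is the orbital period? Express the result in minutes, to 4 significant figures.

Semi-major axis a = (r_p + r_a)/2 = (6870.0 + 17690)/2 = 12280 km = 1.228×10⁷ m.
By Kepler's third law T = 2π√(a³/μ) = 2π × 2.155×10³ = 1.354×10⁴ s.
= 225.7 minutes.

T ≈ 225.7 minutes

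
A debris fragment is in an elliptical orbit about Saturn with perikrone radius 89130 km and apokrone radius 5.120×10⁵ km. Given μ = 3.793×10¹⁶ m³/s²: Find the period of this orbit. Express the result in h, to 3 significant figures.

T ≈ 46.7 h

Semi-major axis a = (r_p + r_a)/2 = (89130 + 5.1200×10⁵)/2 = 3.0056×10⁵ km = 3.006×10⁸ m.
By Kepler's third law T = 2π√(a³/μ) = 2π × 2.676×10⁴ = 1.681×10⁵ s.
= 46.70 h.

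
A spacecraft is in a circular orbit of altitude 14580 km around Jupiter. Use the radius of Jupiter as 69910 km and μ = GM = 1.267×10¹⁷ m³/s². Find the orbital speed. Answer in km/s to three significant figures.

r = 69910 + 14580 = 84490 km = 8.4490×10⁷ m.
For a circular orbit v = √(μ/r) = √(1.267×10¹⁷ / 8.449×10⁷) = √(1.500×10⁹) = 38720 m/s.
That is 38.72 km/s.

v ≈ 38.7 km/s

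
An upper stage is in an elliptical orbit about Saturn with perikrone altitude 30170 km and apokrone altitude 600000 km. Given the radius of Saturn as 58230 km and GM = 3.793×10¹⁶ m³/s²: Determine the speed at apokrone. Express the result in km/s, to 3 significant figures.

r_p = 58230 + 30170 = 88400 km = 8.8400×10⁷ m.
r_a = 58230 + 600000 = 658230 km = 6.5823×10⁸ m.
Semi-major axis a = (r_p + r_a)/2 = 3.7332×10⁵ km = 3.733×10⁸ m.
Vis-viva: v² = μ(2/r − 1/a) = 3.793×10¹⁶ × (3.038×10⁻⁹ − 2.679×10⁻⁹) = 1.365×10⁷ m²/s².
v = 3694 m/s = 3.694 km/s.

v ≈ 3.69 km/s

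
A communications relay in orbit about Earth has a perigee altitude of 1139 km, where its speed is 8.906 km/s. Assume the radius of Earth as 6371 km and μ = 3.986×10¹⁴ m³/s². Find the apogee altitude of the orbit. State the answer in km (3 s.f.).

r_p = 6371 + 1139 = 7510.0 km = 7.510×10⁶ m.
Specific energy ε = v²/2 − μ/r = -1.342×10⁷ J/kg, so a = −μ/(2ε) = 1.485×10⁷ m.
The apsides satisfy r_p + r_a = 2a, so the apogee radius is 2a − r_p = 2.220×10⁷ m = 22198 km.
Apogee altitude = 22198 − 6371 = 15827 km.

apogee altitude ≈ 15800 km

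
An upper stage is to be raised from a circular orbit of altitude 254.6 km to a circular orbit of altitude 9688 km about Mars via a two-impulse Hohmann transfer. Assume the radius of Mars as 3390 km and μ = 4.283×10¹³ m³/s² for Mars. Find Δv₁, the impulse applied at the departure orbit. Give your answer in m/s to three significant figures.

r₁ = 3390 + 254.6 = 3644.6 km = 3.6446×10⁶ m.
r₂ = 3390 + 9688 = 13078 km = 1.3078×10⁷ m.
Transfer ellipse a_t = (r₁ + r₂)/2 = 8.361×10⁶ m.
At r₁: circular v_c1 = √(μ/r₁) = 3428 m/s; transfer-periapsis v_p = √[μ(2/r₁ − 1/a_t)] = 4287 m/s.
Δv₁ = v_p − v_c1 = 859.2 m/s.

Δv ≈ 859 m/s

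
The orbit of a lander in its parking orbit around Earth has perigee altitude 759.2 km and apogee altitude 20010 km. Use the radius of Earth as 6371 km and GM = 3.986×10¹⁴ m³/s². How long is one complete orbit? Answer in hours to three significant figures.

T ≈ 6.00 hours

r_p = 6371 + 759.2 = 7130.2 km = 7.1302×10⁶ m.
r_a = 6371 + 20010 = 26381 km = 2.6381×10⁷ m.
Semi-major axis a = (r_p + r_a)/2 = (7130.2 + 26381)/2 = 16756 km = 1.676×10⁷ m.
By Kepler's third law T = 2π√(a³/μ) = 2π × 3.435×10³ = 2.158×10⁴ s.
= 5.996 hours.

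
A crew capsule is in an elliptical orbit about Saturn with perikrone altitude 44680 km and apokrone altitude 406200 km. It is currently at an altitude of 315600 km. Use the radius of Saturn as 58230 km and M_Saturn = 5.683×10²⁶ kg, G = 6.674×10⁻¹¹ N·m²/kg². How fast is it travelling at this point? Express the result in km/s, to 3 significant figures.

μ = GM = 6.674×10⁻¹¹ × 5.683×10²⁶ = 3.793×10¹⁶ m³/s².
r_p = 58230 + 44680 = 102910 km = 1.0291×10⁸ m.
r_a = 58230 + 406200 = 464430 km = 4.6443×10⁸ m.
r = 58230 + 315600 = 3.7383×10⁵ km = 3.738×10⁸ m.
Semi-major axis a = (r_p + r_a)/2 = 2.8367×10⁵ km = 2.837×10⁸ m.
Vis-viva: v² = μ(2/r − 1/a) = 3.793×10¹⁶ × (5.350×10⁻⁹ − 3.525×10⁻⁹) = 6.921×10⁷ m²/s².
v = 8319 m/s = 8.319 km/s.

v ≈ 8.32 km/s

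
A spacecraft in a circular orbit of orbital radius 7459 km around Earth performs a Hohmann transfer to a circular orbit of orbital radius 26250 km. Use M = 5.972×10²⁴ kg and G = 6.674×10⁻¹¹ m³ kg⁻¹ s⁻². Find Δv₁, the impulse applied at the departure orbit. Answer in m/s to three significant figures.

μ = GM = 6.674×10⁻¹¹ × 5.972×10²⁴ = 3.986×10¹⁴ m³/s².
r₁ = 7459 km = 7.459×10⁶ m.
r₂ = 26250 km = 2.625×10⁷ m.
Transfer ellipse a_t = (r₁ + r₂)/2 = 1.685×10⁷ m.
At r₁: circular v_c1 = √(μ/r₁) = 7310 m/s; transfer-perigee v_p = √[μ(2/r₁ − 1/a_t)] = 9123 m/s.
Δv₁ = v_p − v_c1 = 1813 m/s.

Δv ≈ 1810 m/s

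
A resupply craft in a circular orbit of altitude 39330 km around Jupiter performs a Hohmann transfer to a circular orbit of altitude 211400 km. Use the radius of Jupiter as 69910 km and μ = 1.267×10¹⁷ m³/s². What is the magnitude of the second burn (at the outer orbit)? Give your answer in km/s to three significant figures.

r₁ = 69910 + 39330 = 109240 km = 1.0924×10⁸ m.
r₂ = 69910 + 211400 = 281310 km = 2.8131×10⁸ m.
Transfer ellipse a_t = (r₁ + r₂)/2 = 1.953×10⁸ m.
At r₁: circular v_c1 = √(μ/r₁) = 34060 m/s; transfer-perijove v_p = √[μ(2/r₁ − 1/a_t)] = 40880 m/s.
At r₂: circular v_c2 = √(μ/r₂) = 21220 m/s; transfer-apojove v_a = √[μ(2/r₂ − 1/a_t)] = 15870 m/s.
Δv₂ = v_c2 − v_a = 5349 m/s.
= 5.349 km/s.

Δv ≈ 5.35 km/s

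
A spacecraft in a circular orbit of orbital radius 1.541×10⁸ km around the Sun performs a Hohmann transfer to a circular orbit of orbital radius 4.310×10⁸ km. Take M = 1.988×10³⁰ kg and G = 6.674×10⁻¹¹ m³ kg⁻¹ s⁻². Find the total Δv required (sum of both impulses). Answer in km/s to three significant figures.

Δv_total ≈ 11.1 km/s

μ = GM = 6.674×10⁻¹¹ × 1.988×10³⁰ = 1.327×10²⁰ m³/s².
r₁ = 1.541×10⁸ km = 1.541×10¹¹ m.
r₂ = 4.310×10⁸ km = 4.310×10¹¹ m.
Transfer ellipse a_t = (r₁ + r₂)/2 = 2.926×10¹¹ m.
At r₁: circular v_c1 = √(μ/r₁) = 29340 m/s; transfer-perihelion v_p = √[μ(2/r₁ − 1/a_t)] = 35620 m/s.
Δv₁ = v_p − v_c1 = 6273 m/s.
At r₂: circular v_c2 = √(μ/r₂) = 17550 m/s; transfer-aphelion v_a = √[μ(2/r₂ − 1/a_t)] = 12730 m/s.
Δv₂ = v_c2 − v_a = 4811 m/s.
Total Δv = Δv₁ + Δv₂ = 11080 m/s = 11.08 km/s.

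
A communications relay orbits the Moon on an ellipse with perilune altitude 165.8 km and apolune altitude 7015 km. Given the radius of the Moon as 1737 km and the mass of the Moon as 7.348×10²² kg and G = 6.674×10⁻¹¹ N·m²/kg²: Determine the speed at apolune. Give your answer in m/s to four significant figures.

v ≈ 447.4 m/s

μ = GM = 6.674×10⁻¹¹ × 7.348×10²² = 4.904×10¹² m³/s².
r_p = 1737 + 165.8 = 1902.8 km = 1.9028×10⁶ m.
r_a = 1737 + 7015 = 8752.0 km = 8.7520×10⁶ m.
Semi-major axis a = (r_p + r_a)/2 = 5327.4 km = 5.327×10⁶ m.
Vis-viva: v² = μ(2/r − 1/a) = 4.904×10¹² × (2.285×10⁻⁷ − 1.877×10⁻⁷) = 2.001×10⁵ m²/s².
v = 447.4 m/s.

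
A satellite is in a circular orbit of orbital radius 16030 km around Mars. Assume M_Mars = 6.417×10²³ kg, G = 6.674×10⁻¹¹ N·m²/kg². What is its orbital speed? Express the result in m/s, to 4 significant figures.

μ = GM = 6.674×10⁻¹¹ × 6.417×10²³ = 4.283×10¹³ m³/s².
r = 16030 km = 1.603×10⁷ m.
For a circular orbit v = √(μ/r) = √(4.283×10¹³ / 1.603×10⁷) = √(2.672×10⁶) = 1635 m/s.

v ≈ 1635 m/s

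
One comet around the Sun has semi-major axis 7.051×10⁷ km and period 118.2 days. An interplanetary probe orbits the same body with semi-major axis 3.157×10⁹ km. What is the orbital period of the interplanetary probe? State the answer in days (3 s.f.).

T₂ ≈ 35400 days

Kepler's third law: T² ∝ a³, so T₂ = T₁ (a₂/a₁)^(3/2).
a₂/a₁ = 44.77, (a₂/a₁)^(3/2) = 299.6.
T₂ = 118.2 × 299.6 = 35410 days.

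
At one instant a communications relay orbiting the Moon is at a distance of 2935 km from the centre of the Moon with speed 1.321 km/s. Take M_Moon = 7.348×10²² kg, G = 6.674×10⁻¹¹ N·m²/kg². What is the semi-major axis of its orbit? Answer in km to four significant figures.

a ≈ 3071 km

μ = GM = 6.674×10⁻¹¹ × 7.348×10²² = 4.904×10¹² m³/s².
r = 2.935×10⁶ m.
Vis-viva rearranged: 1/a = 2/r − v²/μ = 6.814×10⁻⁷ − 3.558×10⁻⁷ = 3.256×10⁻⁷ m⁻¹.
a = 3.071×10⁶ m = 3071.3 km.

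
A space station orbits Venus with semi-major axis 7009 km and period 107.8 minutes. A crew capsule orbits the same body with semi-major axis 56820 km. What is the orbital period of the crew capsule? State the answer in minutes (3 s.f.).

T₂ ≈ 2490 minutes

Kepler's third law: T² ∝ a³, so T₂ = T₁ (a₂/a₁)^(3/2).
a₂/a₁ = 8.107, (a₂/a₁)^(3/2) = 23.08.
T₂ = 107.8 × 23.08 = 2488 minutes.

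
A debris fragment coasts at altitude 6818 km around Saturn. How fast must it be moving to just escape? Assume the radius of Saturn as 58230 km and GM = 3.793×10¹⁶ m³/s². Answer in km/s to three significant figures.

v_esc ≈ 34.1 km/s

r = 58230 + 6818 = 65048 km = 6.5048×10⁷ m.
Escape speed v_esc = √(2μ/r) = √(2 × 3.793×10¹⁶ / 6.505×10⁷) = √(1.166×10⁹) = 34150 m/s.
= 34.15 km/s.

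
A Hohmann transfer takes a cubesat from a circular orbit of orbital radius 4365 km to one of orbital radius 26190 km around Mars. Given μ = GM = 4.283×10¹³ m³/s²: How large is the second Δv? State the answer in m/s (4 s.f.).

r₁ = 4365 km = 4.365×10⁶ m.
r₂ = 26190 km = 2.619×10⁷ m.
Transfer ellipse a_t = (r₁ + r₂)/2 = 1.528×10⁷ m.
At r₁: circular v_c1 = √(μ/r₁) = 3132 m/s; transfer-periapsis v_p = √[μ(2/r₁ − 1/a_t)] = 4101 m/s.
At r₂: circular v_c2 = √(μ/r₂) = 1279 m/s; transfer-apoapsis v_a = √[μ(2/r₂ − 1/a_t)] = 683.6 m/s.
Δv₂ = v_c2 − v_a = 595.3 m/s.

Δv ≈ 595.3 m/s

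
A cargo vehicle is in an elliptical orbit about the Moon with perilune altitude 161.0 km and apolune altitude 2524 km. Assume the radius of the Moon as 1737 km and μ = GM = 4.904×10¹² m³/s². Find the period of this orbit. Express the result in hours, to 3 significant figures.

T ≈ 4.26 hours

r_p = 1737 + 161.0 = 1898.0 km = 1.8980×10⁶ m.
r_a = 1737 + 2524 = 4261.0 km = 4.2610×10⁶ m.
Semi-major axis a = (r_p + r_a)/2 = (1898.0 + 4261.0)/2 = 3079.5 km = 3.080×10⁶ m.
By Kepler's third law T = 2π√(a³/μ) = 2π × 2.440×10³ = 1.533×10⁴ s.
= 4.259 hours.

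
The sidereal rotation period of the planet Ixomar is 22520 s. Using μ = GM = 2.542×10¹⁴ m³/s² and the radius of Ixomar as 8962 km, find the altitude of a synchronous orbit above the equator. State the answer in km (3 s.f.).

A synchronous orbit has period T, so by Kepler's third law a = (μT²/4π²)^(1/3).
μT²/4π² = 2.542×10¹⁴ × (2.252×10⁴)² / 39.48 = 3.266×10²¹ m³.
a = 1.484×10⁷ m = 14836 km.
Altitude h = a − R = 14836 − 8962 = 5874.0 km.

h_sync ≈ 5870 km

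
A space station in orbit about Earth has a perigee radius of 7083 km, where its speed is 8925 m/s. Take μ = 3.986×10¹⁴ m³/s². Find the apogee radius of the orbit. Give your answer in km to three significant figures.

apogee radius ≈ 17200 km

r_p = 7.083×10⁶ m.
Specific energy ε = v²/2 − μ/r = -1.645×10⁷ J/kg, so a = −μ/(2ε) = 1.212×10⁷ m.
The apsides satisfy r_p + r_a = 2a, so the apogee radius is 2a − r_p = 1.715×10⁷ m = 17151 km.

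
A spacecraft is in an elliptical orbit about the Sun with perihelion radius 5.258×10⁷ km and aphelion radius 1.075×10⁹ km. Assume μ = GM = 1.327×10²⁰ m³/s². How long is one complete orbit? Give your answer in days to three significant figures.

T ≈ 2670 days

Semi-major axis a = (r_p + r_a)/2 = (5.2580×10⁷ + 1.0750×10⁹)/2 = 5.6379×10⁸ km = 5.638×10¹¹ m.
By Kepler's third law T = 2π√(a³/μ) = 2π × 3.675×10⁷ = 2.309×10⁸ s.
= 2672 days.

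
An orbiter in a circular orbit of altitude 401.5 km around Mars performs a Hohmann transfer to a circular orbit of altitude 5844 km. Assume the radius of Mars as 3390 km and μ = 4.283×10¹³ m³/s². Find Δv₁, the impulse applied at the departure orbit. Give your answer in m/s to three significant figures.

Δv ≈ 641 m/s

r₁ = 3390 + 401.5 = 3791.5 km = 3.7915×10⁶ m.
r₂ = 3390 + 5844 = 9234.0 km = 9.2340×10⁶ m.
Transfer ellipse a_t = (r₁ + r₂)/2 = 6.513×10⁶ m.
At r₁: circular v_c1 = √(μ/r₁) = 3361 m/s; transfer-periapsis v_p = √[μ(2/r₁ − 1/a_t)] = 4002 m/s.
Δv₁ = v_p − v_c1 = 641.0 m/s.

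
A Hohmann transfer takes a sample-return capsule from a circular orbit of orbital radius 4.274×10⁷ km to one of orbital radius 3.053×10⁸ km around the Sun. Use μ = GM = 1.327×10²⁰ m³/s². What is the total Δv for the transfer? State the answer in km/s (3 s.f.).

Δv_total ≈ 28.6 km/s

r₁ = 4.274×10⁷ km = 4.274×10¹⁰ m.
r₂ = 3.053×10⁸ km = 3.053×10¹¹ m.
Transfer ellipse a_t = (r₁ + r₂)/2 = 1.740×10¹¹ m.
At r₁: circular v_c1 = √(μ/r₁) = 55720 m/s; transfer-perihelion v_p = √[μ(2/r₁ − 1/a_t)] = 73800 m/s.
Δv₁ = v_p − v_c1 = 18080 m/s.
At r₂: circular v_c2 = √(μ/r₂) = 20850 m/s; transfer-aphelion v_a = √[μ(2/r₂ − 1/a_t)] = 10330 m/s.
Δv₂ = v_c2 − v_a = 10520 m/s.
Total Δv = Δv₁ + Δv₂ = 28600 m/s = 28.60 km/s.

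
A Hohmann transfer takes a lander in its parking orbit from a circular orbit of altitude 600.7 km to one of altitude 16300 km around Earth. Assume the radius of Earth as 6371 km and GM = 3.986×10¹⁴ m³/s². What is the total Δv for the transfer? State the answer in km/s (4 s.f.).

r₁ = 6371 + 600.7 = 6971.7 km = 6.9717×10⁶ m.
r₂ = 6371 + 16300 = 22671 km = 2.2671×10⁷ m.
Transfer ellipse a_t = (r₁ + r₂)/2 = 1.482×10⁷ m.
At r₁: circular v_c1 = √(μ/r₁) = 7561 m/s; transfer-perigee v_p = √[μ(2/r₁ − 1/a_t)] = 9352 m/s.
Δv₁ = v_p − v_c1 = 1790 m/s.
At r₂: circular v_c2 = √(μ/r₂) = 4193 m/s; transfer-apogee v_a = √[μ(2/r₂ − 1/a_t)] = 2876 m/s.
Δv₂ = v_c2 − v_a = 1317 m/s.
Total Δv = Δv₁ + Δv₂ = 3108 m/s = 3.108 km/s.

Δv_total ≈ 3.108 km/s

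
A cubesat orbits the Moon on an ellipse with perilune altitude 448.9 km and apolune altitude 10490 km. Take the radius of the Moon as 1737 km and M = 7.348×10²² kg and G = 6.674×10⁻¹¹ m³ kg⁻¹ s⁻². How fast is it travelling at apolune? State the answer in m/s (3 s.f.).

μ = GM = 6.674×10⁻¹¹ × 7.348×10²² = 4.904×10¹² m³/s².
r_p = 1737 + 448.9 = 2185.9 km = 2.1859×10⁶ m.
r_a = 1737 + 10490 = 12227 km = 1.2227×10⁷ m.
Semi-major axis a = (r_p + r_a)/2 = 7206.4 km = 7.206×10⁶ m.
Vis-viva: v² = μ(2/r − 1/a) = 4.904×10¹² × (1.636×10⁻⁷ − 1.388×10⁻⁷) = 1.217×10⁵ m²/s².
v = 348.8 m/s.

v ≈ 349 m/s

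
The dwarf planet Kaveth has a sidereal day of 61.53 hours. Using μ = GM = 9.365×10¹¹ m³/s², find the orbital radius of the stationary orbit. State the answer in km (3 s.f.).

T = 61.53 hours = 2.215×10⁵ s.
A synchronous orbit has period T, so by Kepler's third law a = (μT²/4π²)^(1/3).
μT²/4π² = 9.365×10¹¹ × (2.215×10⁵)² / 39.48 = 1.164×10²¹ m³.
a = 1.052×10⁷ m = 10519 km.

r_sync ≈ 10500 km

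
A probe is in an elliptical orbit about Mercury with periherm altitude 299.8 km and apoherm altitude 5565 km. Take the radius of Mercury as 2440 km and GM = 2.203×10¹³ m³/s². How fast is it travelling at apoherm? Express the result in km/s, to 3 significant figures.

r_p = 2440 + 299.8 = 2739.8 km = 2.7398×10⁶ m.
r_a = 2440 + 5565 = 8005.0 km = 8.0050×10⁶ m.
Semi-major axis a = (r_p + r_a)/2 = 5372.4 km = 5.372×10⁶ m.
Vis-viva: v² = μ(2/r − 1/a) = 2.203×10¹³ × (2.498×10⁻⁷ − 1.861×10⁻⁷) = 1.403×10⁶ m²/s².
v = 1185 m/s = 1.185 km/s.

v ≈ 1.18 km/s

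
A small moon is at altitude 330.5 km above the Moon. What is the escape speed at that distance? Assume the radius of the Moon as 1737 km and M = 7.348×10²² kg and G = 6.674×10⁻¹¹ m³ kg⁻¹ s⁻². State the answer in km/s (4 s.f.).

v_esc ≈ 2.178 km/s

μ = GM = 6.674×10⁻¹¹ × 7.348×10²² = 4.904×10¹² m³/s².
r = 1737 + 330.5 = 2067.5 km = 2.0675×10⁶ m.
Escape speed v_esc = √(2μ/r) = √(2 × 4.904×10¹² / 2.068×10⁶) = √(4.744×10⁶) = 2178 m/s.
= 2.178 km/s.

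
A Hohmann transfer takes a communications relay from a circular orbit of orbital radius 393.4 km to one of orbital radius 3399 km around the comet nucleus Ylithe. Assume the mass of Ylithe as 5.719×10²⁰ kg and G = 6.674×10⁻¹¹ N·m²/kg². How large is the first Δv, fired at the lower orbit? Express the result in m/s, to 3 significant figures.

Δv ≈ 106 m/s

μ = GM = 6.674×10⁻¹¹ × 5.719×10²⁰ = 3.817×10¹⁰ m³/s².
r₁ = 393.4 km = 3.934×10⁵ m.
r₂ = 3399 km = 3.399×10⁶ m.
Transfer ellipse a_t = (r₁ + r₂)/2 = 1.896×10⁶ m.
At r₁: circular v_c1 = √(μ/r₁) = 311.5 m/s; transfer-periapsis v_p = √[μ(2/r₁ − 1/a_t)] = 417.0 m/s.
Δv₁ = v_p − v_c1 = 105.5 m/s.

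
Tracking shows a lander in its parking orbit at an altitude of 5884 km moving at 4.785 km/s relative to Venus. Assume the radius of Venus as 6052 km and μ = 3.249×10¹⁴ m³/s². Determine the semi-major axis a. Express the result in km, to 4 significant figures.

a ≈ 10300 km

r = 6052 + 5884 = 11936 km = 1.194×10⁷ m.
Specific orbital energy ε = v²/2 − μ/r = (4785)²/2 − 3.249×10¹⁴/1.194×10⁷ = -1.577×10⁷ J/kg.
Since ε = −μ/(2a), a = −μ/(2ε) = 1.030×10⁷ m = 10300 km.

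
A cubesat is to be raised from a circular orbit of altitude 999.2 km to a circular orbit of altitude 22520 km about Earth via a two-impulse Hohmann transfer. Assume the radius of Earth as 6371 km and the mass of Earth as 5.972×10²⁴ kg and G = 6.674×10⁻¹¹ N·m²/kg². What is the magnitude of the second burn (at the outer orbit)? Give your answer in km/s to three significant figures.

μ = GM = 6.674×10⁻¹¹ × 5.972×10²⁴ = 3.986×10¹⁴ m³/s².
r₁ = 6371 + 999.2 = 7370.2 km = 7.3702×10⁶ m.
r₂ = 6371 + 22520 = 28891 km = 2.8891×10⁷ m.
Transfer ellipse a_t = (r₁ + r₂)/2 = 1.813×10⁷ m.
At r₁: circular v_c1 = √(μ/r₁) = 7354 m/s; transfer-perigee v_p = √[μ(2/r₁ − 1/a_t)] = 9283 m/s.
At r₂: circular v_c2 = √(μ/r₂) = 3714 m/s; transfer-apogee v_a = √[μ(2/r₂ − 1/a_t)] = 2368 m/s.
Δv₂ = v_c2 − v_a = 1346 m/s.
= 1.346 km/s.

Δv ≈ 1.35 km/s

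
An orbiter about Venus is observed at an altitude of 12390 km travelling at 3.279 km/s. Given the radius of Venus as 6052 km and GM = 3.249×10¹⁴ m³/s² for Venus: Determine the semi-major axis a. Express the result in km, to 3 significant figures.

r = 6052 + 12390 = 18442 km = 1.844×10⁷ m.
Specific orbital energy ε = v²/2 − μ/r = (3279)²/2 − 3.249×10¹⁴/1.844×10⁷ = -1.224×10⁷ J/kg.
Since ε = −μ/(2a), a = −μ/(2ε) = 1.327×10⁷ m = 13270 km.

a ≈ 13300 km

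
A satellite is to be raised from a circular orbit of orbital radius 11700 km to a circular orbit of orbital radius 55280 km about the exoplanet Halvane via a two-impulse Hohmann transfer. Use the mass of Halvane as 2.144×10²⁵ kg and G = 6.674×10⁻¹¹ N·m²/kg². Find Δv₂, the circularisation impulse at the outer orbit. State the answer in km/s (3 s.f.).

Δv ≈ 2.08 km/s

μ = GM = 6.674×10⁻¹¹ × 2.144×10²⁵ = 1.431×10¹⁵ m³/s².
r₁ = 11700 km = 1.170×10⁷ m.
r₂ = 55280 km = 5.528×10⁷ m.
Transfer ellipse a_t = (r₁ + r₂)/2 = 3.349×10⁷ m.
At r₁: circular v_c1 = √(μ/r₁) = 11060 m/s; transfer-periapsis v_p = √[μ(2/r₁ − 1/a_t)] = 14210 m/s.
At r₂: circular v_c2 = √(μ/r₂) = 5088 m/s; transfer-apoapsis v_a = √[μ(2/r₂ − 1/a_t)] = 3007 m/s.
Δv₂ = v_c2 − v_a = 2081 m/s.
= 2.081 km/s.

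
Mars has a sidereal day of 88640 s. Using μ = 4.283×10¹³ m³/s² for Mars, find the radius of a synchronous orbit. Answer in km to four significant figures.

A synchronous orbit has period T, so by Kepler's third law a = (μT²/4π²)^(1/3).
μT²/4π² = 4.283×10¹³ × (8.864×10⁴)² / 39.48 = 8.524×10²¹ m³.
a = 2.043×10⁷ m = 20428 km.

r_sync ≈ 20430 km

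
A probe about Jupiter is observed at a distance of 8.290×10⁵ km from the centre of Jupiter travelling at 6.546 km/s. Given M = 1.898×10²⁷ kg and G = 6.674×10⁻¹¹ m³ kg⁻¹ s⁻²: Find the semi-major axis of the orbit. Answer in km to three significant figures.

μ = GM = 6.674×10⁻¹¹ × 1.898×10²⁷ = 1.267×10¹⁷ m³/s².
r = 8.290×10⁸ m.
Specific orbital energy ε = v²/2 − μ/r = (6546)²/2 − 1.267×10¹⁷/8.290×10⁸ = -1.314×10⁸ J/kg.
Since ε = −μ/(2a), a = −μ/(2ε) = 4.821×10⁸ m = 4.8210×10⁵ km.

a ≈ 4.82×10⁵ km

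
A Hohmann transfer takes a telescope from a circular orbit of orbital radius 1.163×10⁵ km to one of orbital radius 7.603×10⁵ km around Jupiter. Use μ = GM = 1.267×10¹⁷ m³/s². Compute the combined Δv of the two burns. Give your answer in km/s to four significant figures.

r₁ = 1.163×10⁵ km = 1.163×10⁸ m.
r₂ = 7.603×10⁵ km = 7.603×10⁸ m.
Transfer ellipse a_t = (r₁ + r₂)/2 = 4.383×10⁸ m.
At r₁: circular v_c1 = √(μ/r₁) = 33010 m/s; transfer-perijove v_p = √[μ(2/r₁ − 1/a_t)] = 43470 m/s.
Δv₁ = v_p − v_c1 = 10470 m/s.
At r₂: circular v_c2 = √(μ/r₂) = 12910 m/s; transfer-apojove v_a = √[μ(2/r₂ − 1/a_t)] = 6650 m/s.
Δv₂ = v_c2 − v_a = 6259 m/s.
Total Δv = Δv₁ + Δv₂ = 16720 m/s = 16.72 km/s.

Δv_total ≈ 16.72 km/s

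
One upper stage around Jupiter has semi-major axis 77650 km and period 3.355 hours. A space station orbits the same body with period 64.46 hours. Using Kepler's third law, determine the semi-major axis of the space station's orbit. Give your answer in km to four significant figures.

Kepler's third law: a³ ∝ T², so a₂ = a₁ (T₂/T₁)^(2/3).
T₂/T₁ = 19.21, (T₂/T₁)^(2/3) = 7.174.
a₂ = 77650 × 7.174 = 5.570×10⁵ km.

a₂ ≈ 5.570×10⁵ km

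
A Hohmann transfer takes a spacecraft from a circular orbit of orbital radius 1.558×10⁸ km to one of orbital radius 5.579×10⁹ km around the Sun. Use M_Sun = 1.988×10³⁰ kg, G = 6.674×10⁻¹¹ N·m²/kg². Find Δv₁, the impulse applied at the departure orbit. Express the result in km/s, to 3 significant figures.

Δv ≈ 11.5 km/s

μ = GM = 6.674×10⁻¹¹ × 1.988×10³⁰ = 1.327×10²⁰ m³/s².
r₁ = 1.558×10⁸ km = 1.558×10¹¹ m.
r₂ = 5.579×10⁹ km = 5.579×10¹² m.
Transfer ellipse a_t = (r₁ + r₂)/2 = 2.867×10¹² m.
At r₁: circular v_c1 = √(μ/r₁) = 29180 m/s; transfer-perihelion v_p = √[μ(2/r₁ − 1/a_t)] = 40710 m/s.
Δv₁ = v_p − v_c1 = 11520 m/s.
= 11.52 km/s.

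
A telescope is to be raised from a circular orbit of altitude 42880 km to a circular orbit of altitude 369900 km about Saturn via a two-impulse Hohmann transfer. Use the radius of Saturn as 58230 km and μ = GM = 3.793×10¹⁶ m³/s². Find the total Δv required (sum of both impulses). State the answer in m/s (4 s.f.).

Δv_total ≈ 8862 m/s

r₁ = 58230 + 42880 = 101110 km = 1.0111×10⁸ m.
r₂ = 58230 + 369900 = 428130 km = 4.2813×10⁸ m.
Transfer ellipse a_t = (r₁ + r₂)/2 = 2.646×10⁸ m.
At r₁: circular v_c1 = √(μ/r₁) = 19370 m/s; transfer-perikrone v_p = √[μ(2/r₁ − 1/a_t)] = 24640 m/s.
Δv₁ = v_p − v_c1 = 5268 m/s.
At r₂: circular v_c2 = √(μ/r₂) = 9412 m/s; transfer-apokrone v_a = √[μ(2/r₂ − 1/a_t)] = 5818 m/s.
Δv₂ = v_c2 − v_a = 3594 m/s.
Total Δv = Δv₁ + Δv₂ = 8862 m/s.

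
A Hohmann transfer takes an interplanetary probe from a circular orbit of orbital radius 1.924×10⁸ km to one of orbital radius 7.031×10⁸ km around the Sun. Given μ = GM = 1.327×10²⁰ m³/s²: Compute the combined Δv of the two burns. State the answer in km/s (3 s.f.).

Δv_total ≈ 11.4 km/s

r₁ = 1.924×10⁸ km = 1.924×10¹¹ m.
r₂ = 7.031×10⁸ km = 7.031×10¹¹ m.
Transfer ellipse a_t = (r₁ + r₂)/2 = 4.478×10¹¹ m.
At r₁: circular v_c1 = √(μ/r₁) = 26260 m/s; transfer-perihelion v_p = √[μ(2/r₁ − 1/a_t)] = 32910 m/s.
Δv₁ = v_p − v_c1 = 6647 m/s.
At r₂: circular v_c2 = √(μ/r₂) = 13740 m/s; transfer-aphelion v_a = √[μ(2/r₂ − 1/a_t)] = 9006 m/s.
Δv₂ = v_c2 − v_a = 4733 m/s.
Total Δv = Δv₁ + Δv₂ = 11380 m/s = 11.38 km/s.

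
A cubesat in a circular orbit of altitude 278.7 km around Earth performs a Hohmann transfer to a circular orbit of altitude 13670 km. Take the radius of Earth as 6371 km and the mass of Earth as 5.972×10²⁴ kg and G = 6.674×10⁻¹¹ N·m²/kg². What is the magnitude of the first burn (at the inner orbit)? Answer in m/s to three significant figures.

Δv ≈ 1750 m/s

μ = GM = 6.674×10⁻¹¹ × 5.972×10²⁴ = 3.986×10¹⁴ m³/s².
r₁ = 6371 + 278.7 = 6649.7 km = 6.6497×10⁶ m.
r₂ = 6371 + 13670 = 20041 km = 2.0041×10⁷ m.
Transfer ellipse a_t = (r₁ + r₂)/2 = 1.335×10⁷ m.
At r₁: circular v_c1 = √(μ/r₁) = 7742 m/s; transfer-perigee v_p = √[μ(2/r₁ − 1/a_t)] = 9487 m/s.
Δv₁ = v_p − v_c1 = 1745 m/s.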